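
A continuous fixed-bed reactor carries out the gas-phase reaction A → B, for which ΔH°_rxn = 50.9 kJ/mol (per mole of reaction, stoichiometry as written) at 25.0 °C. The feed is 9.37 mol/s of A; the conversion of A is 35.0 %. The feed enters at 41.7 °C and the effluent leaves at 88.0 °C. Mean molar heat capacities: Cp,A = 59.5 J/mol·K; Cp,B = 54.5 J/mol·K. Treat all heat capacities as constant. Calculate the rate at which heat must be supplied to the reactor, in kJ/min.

Extent of reaction ξ = 0.350 × 9.37 = 3.2795 mol/s
Reaction term: ξ·ΔH°_rxn = 3.2795 × 50.9 = 166.93 kJ/s
Sensible, feed 41.7→25 °C: -9.3105 kJ/s
Outlet flows (mol/s): A 6.0905, B 3.2795
Sensible, products 25→88.0 °C: 34.09 kJ/s
Q = ΔH = 191.71 kJ/s = 191.71 kW
Heat supplied = 11502 kJ/min

Q_in = 11500 kJ/min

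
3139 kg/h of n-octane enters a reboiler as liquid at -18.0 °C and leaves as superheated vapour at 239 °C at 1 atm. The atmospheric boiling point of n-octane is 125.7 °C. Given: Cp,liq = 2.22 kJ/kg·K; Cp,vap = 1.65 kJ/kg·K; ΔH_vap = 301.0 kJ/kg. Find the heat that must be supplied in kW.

Q = 704 kW

liquid -18.0→125.7 °C: 319.01 kJ/kg
vaporisation at 125.7 °C: 301 kJ/kg
vapour 125.7→239 °C: 186.94 kJ/kg
Δh = 319.01 + 301 + 186.94 = 806.96 kJ/kg
Q = ṁ·Δh = 3139 kg/h × 806.96 kJ/kg = 2.533e+06 kJ/h
|Q| = 703.62 kW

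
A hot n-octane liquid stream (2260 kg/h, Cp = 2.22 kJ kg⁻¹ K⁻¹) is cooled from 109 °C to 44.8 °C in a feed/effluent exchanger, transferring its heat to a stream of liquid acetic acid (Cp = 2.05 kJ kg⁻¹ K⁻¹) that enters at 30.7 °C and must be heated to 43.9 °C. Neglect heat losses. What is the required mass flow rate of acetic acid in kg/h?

Heat released by hot stream: Q = 2260 × 2.22 × (109 − 44.8) = 322100 kJ/h
Energy balance on cold side (adiabatic exchanger): Q = ṁ_c·Cp_c·(T_c,out − T_c,in)
ṁ_c = 322100 / [2.05 × (43.9 − 30.7)] = 11903 kg/h

ṁ_c = 11900 kg/h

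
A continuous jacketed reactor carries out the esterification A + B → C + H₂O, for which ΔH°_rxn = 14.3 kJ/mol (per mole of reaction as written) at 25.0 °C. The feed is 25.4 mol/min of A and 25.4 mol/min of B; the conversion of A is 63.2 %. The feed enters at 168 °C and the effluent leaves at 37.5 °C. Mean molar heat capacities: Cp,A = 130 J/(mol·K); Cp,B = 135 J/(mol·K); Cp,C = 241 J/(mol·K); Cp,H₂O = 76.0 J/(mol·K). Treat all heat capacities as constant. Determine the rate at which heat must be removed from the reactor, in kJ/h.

Extent of reaction ξ = 0.632 × 25.4 = 16.053 mol/min
Reaction term: ξ·ΔH°_rxn = 16.053 × 14.3 = 229.56 kJ/min
Sensible, feed 168→25 °C: -962.53 kJ/min
Outlet flows (mol/min): A 9.3472, B 9.3472, C 16.053, H₂O 16.053
Sensible, products 25→37.5 °C: 94.572 kJ/min
Q = ΔH = -638.41 kJ/min = -10.64 kW
Heat removed = 38304 kJ/h

Q_out = 38300 kJ/h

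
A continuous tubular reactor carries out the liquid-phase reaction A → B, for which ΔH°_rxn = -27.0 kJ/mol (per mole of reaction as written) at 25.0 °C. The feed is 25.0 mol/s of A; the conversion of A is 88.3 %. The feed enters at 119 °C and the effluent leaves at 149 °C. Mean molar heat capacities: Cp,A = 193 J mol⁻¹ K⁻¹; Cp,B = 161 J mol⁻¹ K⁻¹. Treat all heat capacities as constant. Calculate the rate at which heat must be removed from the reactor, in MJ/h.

Extent of reaction ξ = 0.883 × 25.0 = 22.075 mol/s
Reaction term: ξ·ΔH°_rxn = 22.075 × -27.0 = -596.02 kJ/s
Sensible, feed 119→25 °C: -453.55 kJ/s
Outlet flows (mol/s): A 2.925, B 22.075
Sensible, products 25→149 °C: 510.71 kJ/s
Q = ΔH = -538.87 kJ/s = -538.87 kW
Heat removed = 1939.9 MJ/h

Q_out = 1940 MJ/h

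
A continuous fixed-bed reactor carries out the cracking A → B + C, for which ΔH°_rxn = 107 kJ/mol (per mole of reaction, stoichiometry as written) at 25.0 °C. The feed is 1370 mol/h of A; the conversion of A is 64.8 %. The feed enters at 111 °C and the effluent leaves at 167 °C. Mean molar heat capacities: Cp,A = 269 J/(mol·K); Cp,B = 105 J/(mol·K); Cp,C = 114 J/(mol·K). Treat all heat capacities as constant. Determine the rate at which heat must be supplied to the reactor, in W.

Extent of reaction ξ = 0.648 × 1370 = 887.76 mol/h
Reaction term: ξ·ΔH°_rxn = 887.76 × 107 = 94990 kJ/h
Sensible, feed 111→25 °C: -31694 kJ/h
Outlet flows (mol/h): A 482.24, B 887.76, C 887.76
Sensible, products 25→167 °C: 46028 kJ/h
Q = ΔH = 109320 kJ/h = 30.368 kW
Heat supplied = 30368 W

Q_in = 30400 W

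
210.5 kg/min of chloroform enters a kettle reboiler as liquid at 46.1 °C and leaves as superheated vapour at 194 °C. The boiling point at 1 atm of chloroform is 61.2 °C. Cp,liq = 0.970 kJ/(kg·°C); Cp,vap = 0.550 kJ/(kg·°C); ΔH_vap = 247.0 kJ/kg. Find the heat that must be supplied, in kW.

liquid 46.1→61.2 °C: 14.647 kJ/kg
vaporisation at 61.2 °C: 247 kJ/kg
vapour 61.2→194 °C: 73.04 kJ/kg
Δh = 14.647 + 247 + 73.04 = 334.69 kJ/kg
Q = ṁ·Δh = 210.5 kg/min × 334.69 kJ/kg = 70452 kJ/min
|Q| = 1174.2 kW

Q = 1170 kW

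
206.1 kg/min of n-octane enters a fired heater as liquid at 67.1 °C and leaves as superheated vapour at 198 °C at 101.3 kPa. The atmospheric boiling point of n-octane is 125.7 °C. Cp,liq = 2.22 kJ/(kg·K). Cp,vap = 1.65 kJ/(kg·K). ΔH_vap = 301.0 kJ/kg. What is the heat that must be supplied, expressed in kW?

Q = 1890 kW

liquid 67.1→125.7 °C: 130.09 kJ/kg
vaporisation at 125.7 °C: 301 kJ/kg
vapour 125.7→198 °C: 119.29 kJ/kg
Δh = 130.09 + 301 + 119.29 = 550.39 kJ/kg
Q = ṁ·Δh = 206.1 kg/min × 550.39 kJ/kg = 113430 kJ/min
|Q| = 1890.6 kW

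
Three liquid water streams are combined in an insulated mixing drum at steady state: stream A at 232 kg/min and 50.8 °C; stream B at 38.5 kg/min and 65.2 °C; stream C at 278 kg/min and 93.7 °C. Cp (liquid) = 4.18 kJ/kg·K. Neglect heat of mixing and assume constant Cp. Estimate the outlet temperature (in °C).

T_out = 73.6 °C

Adiabatic, steady state ⇒ Σ ṁᵢCp,ᵢ(T_out − Tᵢ) = 0
Σ ṁᵢCp,ᵢTᵢ = 232×4.18×50.8 + 38.5×4.18×65.2 + 278×4.18×93.7 = 168640
Σ ṁᵢCp,ᵢ = 232×4.18 + 38.5×4.18 + 278×4.18 = 2292.7
T_out = 168640 / 2292.7 = 73.554 °C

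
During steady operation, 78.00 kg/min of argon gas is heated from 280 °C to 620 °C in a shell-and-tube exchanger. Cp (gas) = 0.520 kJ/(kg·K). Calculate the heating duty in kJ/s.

Q = 230 kJ/s

Q = ṁ·Cp·ΔT = 78.00 × 0.520 × (620 − 280) = 13790 kJ/min
Converting: 13790 / 60 s = 229.84 kW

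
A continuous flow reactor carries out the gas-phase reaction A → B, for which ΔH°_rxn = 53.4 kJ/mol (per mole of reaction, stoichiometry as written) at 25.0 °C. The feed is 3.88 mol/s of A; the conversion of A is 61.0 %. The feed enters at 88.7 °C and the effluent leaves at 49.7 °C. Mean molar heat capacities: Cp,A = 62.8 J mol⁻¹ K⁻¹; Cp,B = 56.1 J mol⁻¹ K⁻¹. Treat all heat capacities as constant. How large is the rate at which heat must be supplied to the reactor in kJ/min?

Q_in = 6990 kJ/min

Extent of reaction ξ = 0.610 × 3.88 = 2.3668 mol/s
Reaction term: ξ·ΔH°_rxn = 2.3668 × 53.4 = 126.39 kJ/s
Sensible, feed 88.7→25 °C: -15.521 kJ/s
Outlet flows (mol/s): A 1.5132, B 2.3668
Sensible, products 25→49.7 °C: 5.6268 kJ/s
Q = ΔH = 116.49 kJ/s = 116.49 kW
Heat supplied = 6989.6 kJ/min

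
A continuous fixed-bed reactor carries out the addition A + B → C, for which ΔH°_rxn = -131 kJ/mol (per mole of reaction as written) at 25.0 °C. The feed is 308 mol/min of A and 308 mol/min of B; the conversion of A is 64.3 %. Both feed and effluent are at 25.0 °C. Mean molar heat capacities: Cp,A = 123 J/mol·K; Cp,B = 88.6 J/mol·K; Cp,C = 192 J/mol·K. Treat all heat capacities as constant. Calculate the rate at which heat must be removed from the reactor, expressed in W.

Q_out = 432000 W

Extent of reaction ξ = 0.643 × 308 = 198.04 mol/min
Reaction term: ξ·ΔH°_rxn = 198.04 × -131 = -25944 kJ/min
Q = ΔH = -25944 kJ/min = -432.4 kW
Heat removed = 432400 W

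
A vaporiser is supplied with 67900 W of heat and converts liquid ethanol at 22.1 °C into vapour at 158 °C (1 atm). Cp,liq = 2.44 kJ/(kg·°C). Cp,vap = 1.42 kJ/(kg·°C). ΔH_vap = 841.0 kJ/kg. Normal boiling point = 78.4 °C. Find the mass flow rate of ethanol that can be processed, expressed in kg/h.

Δh = 2.44×(78.4−22.1) + 841.0 + 1.42×(158−78.4) = 1091.4 kJ/kg
Q = 67900 W = 67.9 kJ/s = 244440 kJ/h
ṁ = Q/Δh = 244440 / 1091.4 = 223.97 kg/h

ṁ = 224 kg/h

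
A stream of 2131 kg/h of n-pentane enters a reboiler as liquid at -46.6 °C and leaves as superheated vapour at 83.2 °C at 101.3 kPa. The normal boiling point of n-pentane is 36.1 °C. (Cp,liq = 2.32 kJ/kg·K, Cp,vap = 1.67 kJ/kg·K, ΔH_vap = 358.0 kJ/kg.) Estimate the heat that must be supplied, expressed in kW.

liquid -46.6→36.1 °C: 191.86 kJ/kg
vaporisation at 36.1 °C: 358 kJ/kg
vapour 36.1→83.2 °C: 78.657 kJ/kg
Δh = 191.86 + 358 + 78.657 = 628.52 kJ/kg
Q = ṁ·Δh = 2131 kg/h × 628.52 kJ/kg = 1.3394e+06 kJ/h
|Q| = 372.05 kW

Q = 372 kW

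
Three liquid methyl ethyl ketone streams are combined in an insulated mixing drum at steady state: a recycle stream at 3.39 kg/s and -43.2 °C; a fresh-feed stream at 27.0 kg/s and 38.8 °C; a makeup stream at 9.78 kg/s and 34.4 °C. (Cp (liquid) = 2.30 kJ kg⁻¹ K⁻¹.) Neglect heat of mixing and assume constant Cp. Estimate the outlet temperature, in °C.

T_out = 30.8 °C

Energy balance with Q = 0: Σ ṁᵢCp,ᵢ(T_out − Tᵢ) = 0
T_out = Σ ṁᵢCp,ᵢTᵢ / Σ ṁᵢCp,ᵢ
      = 2846.4 / 92.391 = 30.809 °C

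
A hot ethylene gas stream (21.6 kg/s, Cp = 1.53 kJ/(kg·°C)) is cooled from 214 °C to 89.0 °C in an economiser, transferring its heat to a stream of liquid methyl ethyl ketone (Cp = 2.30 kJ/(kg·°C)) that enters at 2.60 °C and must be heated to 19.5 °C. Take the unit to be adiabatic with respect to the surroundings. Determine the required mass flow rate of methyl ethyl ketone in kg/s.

ṁ_c = 106 kg/s

Heat released by hot stream: Q = 21.6 × 1.53 × (214 − 89.0) = 4131 kJ/s
Energy balance on cold side (adiabatic exchanger): Q = ṁ_c·Cp_c·(T_c,out − T_c,in)
ṁ_c = 4131 / [2.30 × (19.5 − 2.60)] = 106.28 kg/s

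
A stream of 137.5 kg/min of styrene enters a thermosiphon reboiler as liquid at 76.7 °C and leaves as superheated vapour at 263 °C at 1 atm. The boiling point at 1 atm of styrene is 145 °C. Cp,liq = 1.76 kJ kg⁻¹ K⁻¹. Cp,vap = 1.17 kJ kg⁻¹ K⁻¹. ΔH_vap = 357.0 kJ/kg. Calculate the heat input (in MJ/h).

liquid 76.7→145 °C: 120.21 kJ/kg
vaporisation at 145 °C: 357 kJ/kg
vapour 145→263 °C: 138.06 kJ/kg
Δh = 120.21 + 357 + 138.06 = 615.27 kJ/kg
Q = ṁ·Δh = 137.5 kg/min × 615.27 kJ/kg = 84599 kJ/min
|Q| = 1410 kW = 5076 MJ/h

Q = 5080 MJ/h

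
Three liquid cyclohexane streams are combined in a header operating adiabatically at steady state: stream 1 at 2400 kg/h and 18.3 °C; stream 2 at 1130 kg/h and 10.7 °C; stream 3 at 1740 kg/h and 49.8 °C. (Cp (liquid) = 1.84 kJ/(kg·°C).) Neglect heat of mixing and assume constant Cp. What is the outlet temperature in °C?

Adiabatic, steady state ⇒ Σ ṁᵢCp,ᵢ(T_out − Tᵢ) = 0
Σ ṁᵢCp,ᵢTᵢ = 2400×1.84×18.3 + 1130×1.84×10.7 + 1740×1.84×49.8 = 262500
Σ ṁᵢCp,ᵢ = 2400×1.84 + 1130×1.84 + 1740×1.84 = 9696.8
T_out = 262500 / 9696.8 = 27.071 °C

T_out = 27.1 °C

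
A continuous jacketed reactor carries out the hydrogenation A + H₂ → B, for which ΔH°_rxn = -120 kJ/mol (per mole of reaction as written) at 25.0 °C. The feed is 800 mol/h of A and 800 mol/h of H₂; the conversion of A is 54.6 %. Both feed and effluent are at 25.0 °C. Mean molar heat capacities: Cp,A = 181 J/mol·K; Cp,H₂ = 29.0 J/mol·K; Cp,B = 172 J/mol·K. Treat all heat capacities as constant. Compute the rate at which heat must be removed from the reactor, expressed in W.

Extent of reaction ξ = 0.546 × 800 = 436.8 mol/h
Reaction term: ξ·ΔH°_rxn = 436.8 × -120 = -52416 kJ/h
Q = ΔH = -52416 kJ/h = -14.56 kW
Heat removed = 14560 W

Q_out = 14600 W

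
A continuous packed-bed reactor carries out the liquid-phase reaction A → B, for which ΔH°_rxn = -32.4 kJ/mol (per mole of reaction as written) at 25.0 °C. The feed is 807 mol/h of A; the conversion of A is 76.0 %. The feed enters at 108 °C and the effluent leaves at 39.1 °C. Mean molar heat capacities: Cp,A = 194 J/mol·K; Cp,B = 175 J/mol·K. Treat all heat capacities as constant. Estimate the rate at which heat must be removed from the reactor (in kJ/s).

Q_out = 8.56 kJ/s

Extent of reaction ξ = 0.760 × 807 = 613.32 mol/h
Reaction term: ξ·ΔH°_rxn = 613.32 × -32.4 = -19872 kJ/h
Sensible, feed 108→25 °C: -12994 kJ/h
Outlet flows (mol/h): A 193.68, B 613.32
Sensible, products 25→39.1 °C: 2043.2 kJ/h
Q = ΔH = -30823 kJ/h = -8.5619 kW
Heat removed = 8.5619 kJ/s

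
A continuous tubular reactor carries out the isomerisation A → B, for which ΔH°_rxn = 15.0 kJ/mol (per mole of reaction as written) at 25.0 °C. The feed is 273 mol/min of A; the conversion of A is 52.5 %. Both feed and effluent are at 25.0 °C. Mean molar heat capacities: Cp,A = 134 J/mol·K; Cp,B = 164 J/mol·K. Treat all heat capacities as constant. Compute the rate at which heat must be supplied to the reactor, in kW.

Q_in = 35.8 kW

Extent of reaction ξ = 0.525 × 273 = 143.33 mol/min
Reaction term: ξ·ΔH°_rxn = 143.33 × 15.0 = 2149.9 kJ/min
Q = ΔH = 2149.9 kJ/min = 35.831 kW
Heat supplied = 35.831 kW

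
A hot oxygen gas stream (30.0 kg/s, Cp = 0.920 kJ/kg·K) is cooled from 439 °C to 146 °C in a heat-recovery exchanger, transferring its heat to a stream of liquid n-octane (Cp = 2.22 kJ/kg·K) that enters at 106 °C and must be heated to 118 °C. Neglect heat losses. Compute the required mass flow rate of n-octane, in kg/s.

Heat released by hot stream: Q = 30.0 × 0.920 × (439 − 146) = 8086.8 kJ/s
Energy balance on cold side (adiabatic exchanger): Q = ṁ_c·Cp_c·(T_c,out − T_c,in)
ṁ_c = 8086.8 / [2.22 × (118 − 106)] = 303.56 kg/s

ṁ_c = 304 kg/s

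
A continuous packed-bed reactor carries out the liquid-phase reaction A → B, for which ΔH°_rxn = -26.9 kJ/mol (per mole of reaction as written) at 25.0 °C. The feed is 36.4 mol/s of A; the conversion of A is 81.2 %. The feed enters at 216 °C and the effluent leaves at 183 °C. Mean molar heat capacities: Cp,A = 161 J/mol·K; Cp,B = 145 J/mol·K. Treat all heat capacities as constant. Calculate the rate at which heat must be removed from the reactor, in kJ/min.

Q_out = 63800 kJ/min

Extent of reaction ξ = 0.812 × 36.4 = 29.557 mol/s
Reaction term: ξ·ΔH°_rxn = 29.557 × -26.9 = -795.08 kJ/s
Sensible, feed 216→25 °C: -1119.3 kJ/s
Outlet flows (mol/s): A 6.8432, B 29.557
Sensible, products 25→183 °C: 851.22 kJ/s
Q = ΔH = -1063.2 kJ/s = -1063.2 kW
Heat removed = 63791 kJ/min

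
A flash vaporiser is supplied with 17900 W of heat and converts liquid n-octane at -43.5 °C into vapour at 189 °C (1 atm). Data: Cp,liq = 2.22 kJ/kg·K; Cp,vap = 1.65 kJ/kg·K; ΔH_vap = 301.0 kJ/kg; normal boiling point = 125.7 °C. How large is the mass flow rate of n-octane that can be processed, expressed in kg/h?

ṁ = 82.5 kg/h

Δh = 2.22×(125.7−-43.5) + 301.0 + 1.65×(189−125.7) = 781.07 kJ/kg
Q = 17900 W = 17.9 kJ/s = 64440 kJ/h
ṁ = Q/Δh = 64440 / 781.07 = 82.502 kg/h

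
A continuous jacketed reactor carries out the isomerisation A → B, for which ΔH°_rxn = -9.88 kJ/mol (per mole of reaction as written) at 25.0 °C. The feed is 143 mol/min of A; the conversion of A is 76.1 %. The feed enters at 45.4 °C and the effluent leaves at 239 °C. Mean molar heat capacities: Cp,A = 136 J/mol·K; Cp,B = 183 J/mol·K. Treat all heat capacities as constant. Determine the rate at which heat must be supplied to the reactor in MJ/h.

Q_in = 227 MJ/h

Extent of reaction ξ = 0.761 × 143 = 108.82 mol/min
Reaction term: ξ·ΔH°_rxn = 108.82 × -9.88 = -1075.2 kJ/min
Sensible, feed 45.4→25 °C: -396.74 kJ/min
Outlet flows (mol/min): A 34.177, B 108.82
Sensible, products 25→239 °C: 5256.4 kJ/min
Q = ΔH = 3784.5 kJ/min = 63.075 kW
Heat supplied = 227.07 MJ/h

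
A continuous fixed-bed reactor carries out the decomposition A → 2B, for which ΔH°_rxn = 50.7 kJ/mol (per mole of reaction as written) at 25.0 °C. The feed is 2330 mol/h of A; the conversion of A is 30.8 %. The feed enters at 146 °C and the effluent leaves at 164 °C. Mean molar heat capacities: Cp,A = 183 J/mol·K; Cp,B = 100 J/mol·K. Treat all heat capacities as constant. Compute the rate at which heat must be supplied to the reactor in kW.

Q_in = 12.7 kW

Extent of reaction ξ = 0.308 × 2330 = 717.64 mol/h
Reaction term: ξ·ΔH°_rxn = 717.64 × 50.7 = 36384 kJ/h
Sensible, feed 146→25 °C: -51593 kJ/h
Outlet flows (mol/h): A 1612.4, B 1435.3
Sensible, products 25→164 °C: 60964 kJ/h
Q = ΔH = 45755 kJ/h = 12.71 kW
Heat supplied = 12.71 kW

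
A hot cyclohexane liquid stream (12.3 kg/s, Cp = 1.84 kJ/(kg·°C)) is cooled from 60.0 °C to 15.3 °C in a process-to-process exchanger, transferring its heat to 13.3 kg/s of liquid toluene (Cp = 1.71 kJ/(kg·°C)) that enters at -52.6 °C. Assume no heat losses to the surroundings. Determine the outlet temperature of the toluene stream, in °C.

Heat released by hot stream: Q = 12.3 × 1.84 × (60.0 − 15.3) = 1011.7 kJ/s
Energy balance on cold side (adiabatic exchanger): Q = ṁ_c·Cp_c·(T_c,out − T_c,in)
T_c,out = -52.6 + 1011.7/(13.3 × 1.71) = -8.1182 °C

T_c,out = -8.12 °C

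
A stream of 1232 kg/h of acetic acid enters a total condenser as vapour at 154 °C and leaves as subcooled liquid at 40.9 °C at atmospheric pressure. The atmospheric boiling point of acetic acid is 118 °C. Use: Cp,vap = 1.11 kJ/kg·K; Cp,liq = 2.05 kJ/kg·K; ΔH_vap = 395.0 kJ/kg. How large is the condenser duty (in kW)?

vapour 154→118 °C: -39.96 kJ/kg
condensation at 118 °C: -395 kJ/kg
liquid 118→40.9 °C: -158.05 kJ/kg
Δh = -39.96 + -395 + -158.05 = -593.01 kJ/kg
Q = ṁ·Δh = 1232 kg/h × -593.01 kJ/kg = -730590 kJ/h
|Q| = 202.94 kW

Q_c = 203 kW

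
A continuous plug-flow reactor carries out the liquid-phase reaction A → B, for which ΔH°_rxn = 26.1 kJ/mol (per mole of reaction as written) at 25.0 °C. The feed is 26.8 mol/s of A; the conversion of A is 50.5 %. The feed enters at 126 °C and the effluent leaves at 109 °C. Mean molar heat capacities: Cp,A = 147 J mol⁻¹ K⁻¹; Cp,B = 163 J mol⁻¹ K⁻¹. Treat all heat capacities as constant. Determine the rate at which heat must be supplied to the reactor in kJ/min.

Q_in = 18300 kJ/min

Extent of reaction ξ = 0.505 × 26.8 = 13.534 mol/s
Reaction term: ξ·ΔH°_rxn = 13.534 × 26.1 = 353.24 kJ/s
Sensible, feed 126→25 °C: -397.9 kJ/s
Outlet flows (mol/s): A 13.266, B 13.534
Sensible, products 25→109 °C: 349.12 kJ/s
Q = ΔH = 304.45 kJ/s = 304.45 kW
Heat supplied = 18267 kJ/min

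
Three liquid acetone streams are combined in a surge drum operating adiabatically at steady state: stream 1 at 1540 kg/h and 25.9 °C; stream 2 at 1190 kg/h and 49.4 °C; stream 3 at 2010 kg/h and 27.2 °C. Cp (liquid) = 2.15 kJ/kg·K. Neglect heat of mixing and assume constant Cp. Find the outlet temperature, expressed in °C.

T_out = 32.4 °C

No heat crosses the boundary, so H_out = H_in.
Σ ṁᵢCp,ᵢTᵢ = 1540×2.15×25.9 + 1190×2.15×49.4 + 2010×2.15×27.2 = 329690
Σ ṁᵢCp,ᵢ = 1540×2.15 + 1190×2.15 + 2010×2.15 = 10191
T_out = 329690 / 10191 = 32.351 °C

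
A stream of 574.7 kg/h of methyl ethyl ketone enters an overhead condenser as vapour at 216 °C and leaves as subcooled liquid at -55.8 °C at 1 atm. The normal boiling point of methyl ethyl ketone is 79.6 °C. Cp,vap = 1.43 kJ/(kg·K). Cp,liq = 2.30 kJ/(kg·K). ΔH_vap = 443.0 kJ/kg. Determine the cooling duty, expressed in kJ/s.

Q_c = 152 kJ/s

vapour 216→79.6 °C: -195.05 kJ/kg
condensation at 79.6 °C: -443 kJ/kg
liquid 79.6→-55.8 °C: -311.42 kJ/kg
Δh = -195.05 + -443 + -311.42 = -949.47 kJ/kg
Q = ṁ·Δh = 574.7 kg/h × -949.47 kJ/kg = -545660 kJ/h
|Q| = 151.57 kW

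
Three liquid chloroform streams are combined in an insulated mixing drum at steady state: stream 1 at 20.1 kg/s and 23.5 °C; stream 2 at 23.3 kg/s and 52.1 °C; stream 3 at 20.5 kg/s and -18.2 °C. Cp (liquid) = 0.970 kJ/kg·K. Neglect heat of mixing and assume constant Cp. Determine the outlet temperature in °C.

Adiabatic, steady state ⇒ Σ ṁᵢCp,ᵢ(T_out − Tᵢ) = 0
Σ ṁᵢCp,ᵢTᵢ = 20.1×0.970×23.5 + 23.3×0.970×52.1 + 20.5×0.970×-18.2 = 1273.8
Σ ṁᵢCp,ᵢ = 20.1×0.970 + 23.3×0.970 + 20.5×0.970 = 61.983
T_out = 1273.8 / 61.983 = 20.551 °C

T_out = 20.6 °C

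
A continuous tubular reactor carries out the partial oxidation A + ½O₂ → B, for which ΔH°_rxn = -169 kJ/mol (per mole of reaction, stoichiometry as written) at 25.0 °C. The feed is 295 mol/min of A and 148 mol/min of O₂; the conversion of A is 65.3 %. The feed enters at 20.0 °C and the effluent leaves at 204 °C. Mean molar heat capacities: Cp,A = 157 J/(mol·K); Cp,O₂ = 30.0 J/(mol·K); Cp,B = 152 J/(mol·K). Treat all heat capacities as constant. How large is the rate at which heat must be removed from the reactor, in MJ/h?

Extent of reaction ξ = 0.653 × 295 = 192.64 mol/min
Reaction term: ξ·ΔH°_rxn = 192.64 × -169 = -32555 kJ/min
Sensible, feed 20.0→25 °C: 253.78 kJ/min
Outlet flows (mol/min): A 102.36, O₂ 51.682, B 192.64
Sensible, products 25→204 °C: 8395.5 kJ/min
Q = ΔH = -23906 kJ/min = -398.43 kW
Heat removed = 1434.4 MJ/h

Q_out = 1430 MJ/h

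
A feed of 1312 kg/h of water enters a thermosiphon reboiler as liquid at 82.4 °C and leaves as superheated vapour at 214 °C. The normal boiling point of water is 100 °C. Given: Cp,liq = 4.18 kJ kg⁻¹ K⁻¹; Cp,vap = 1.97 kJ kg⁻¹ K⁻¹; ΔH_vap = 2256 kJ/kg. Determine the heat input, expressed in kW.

Q = 931 kW

liquid 82.4→100 °C: 73.568 kJ/kg
vaporisation at 100 °C: 2256 kJ/kg
vapour 100→214 °C: 224.58 kJ/kg
Δh = 73.568 + 2256 + 224.58 = 2554.1 kJ/kg
Q = ṁ·Δh = 1312 kg/h × 2554.1 kJ/kg = 3.351e+06 kJ/h
|Q| = 930.85 kW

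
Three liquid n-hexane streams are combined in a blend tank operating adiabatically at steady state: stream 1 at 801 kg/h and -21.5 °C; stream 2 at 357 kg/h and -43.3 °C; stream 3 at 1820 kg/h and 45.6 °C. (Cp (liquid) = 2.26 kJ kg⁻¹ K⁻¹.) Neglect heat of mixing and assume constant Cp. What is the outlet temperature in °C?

T_out = 16.9 °C

No heat crosses the boundary, so H_out = H_in.
Σ ṁᵢCp,ᵢTᵢ = 801×2.26×-21.5 + 357×2.26×-43.3 + 1820×2.26×45.6 = 113710
Σ ṁᵢCp,ᵢ = 801×2.26 + 357×2.26 + 1820×2.26 = 6730.3
T_out = 113710 / 6730.3 = 16.895 °C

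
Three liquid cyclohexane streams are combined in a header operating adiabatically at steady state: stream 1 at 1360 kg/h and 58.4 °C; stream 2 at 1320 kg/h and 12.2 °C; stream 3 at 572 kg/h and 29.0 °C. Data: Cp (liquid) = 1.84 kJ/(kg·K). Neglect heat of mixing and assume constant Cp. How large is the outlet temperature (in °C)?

No heat crosses the boundary, so H_out = H_in.
Σ ṁᵢCp,ᵢTᵢ = 1360×1.84×58.4 + 1320×1.84×12.2 + 572×1.84×29.0 = 206290
Σ ṁᵢCp,ᵢ = 1360×1.84 + 1320×1.84 + 572×1.84 = 5983.7
T_out = 206290 / 5983.7 = 34.476 °C

T_out = 34.5 °C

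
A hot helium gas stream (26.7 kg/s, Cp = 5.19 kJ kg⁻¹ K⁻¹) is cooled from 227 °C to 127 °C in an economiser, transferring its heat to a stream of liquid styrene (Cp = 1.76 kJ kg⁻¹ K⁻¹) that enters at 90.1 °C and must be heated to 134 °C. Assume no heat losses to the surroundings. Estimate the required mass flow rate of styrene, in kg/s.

ṁ_c = 179 kg/s

Heat released by hot stream: Q = 26.7 × 5.19 × (227 − 127) = 13857 kJ/s
Energy balance on cold side (adiabatic exchanger): Q = ṁ_c·Cp_c·(T_c,out − T_c,in)
ṁ_c = 13857 / [1.76 × (134 − 90.1)] = 179.35 kg/s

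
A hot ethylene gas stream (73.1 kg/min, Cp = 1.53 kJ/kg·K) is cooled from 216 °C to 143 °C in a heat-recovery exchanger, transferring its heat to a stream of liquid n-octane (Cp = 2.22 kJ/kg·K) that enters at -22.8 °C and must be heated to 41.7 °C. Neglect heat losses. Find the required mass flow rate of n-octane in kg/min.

ṁ_c = 57.0 kg/min

Heat released by hot stream: Q = 73.1 × 1.53 × (216 − 143) = 8164.5 kJ/min
Energy balance on cold side (adiabatic exchanger): Q = ṁ_c·Cp_c·(T_c,out − T_c,in)
ṁ_c = 8164.5 / [2.22 × (41.7 − -22.8)] = 57.019 kg/min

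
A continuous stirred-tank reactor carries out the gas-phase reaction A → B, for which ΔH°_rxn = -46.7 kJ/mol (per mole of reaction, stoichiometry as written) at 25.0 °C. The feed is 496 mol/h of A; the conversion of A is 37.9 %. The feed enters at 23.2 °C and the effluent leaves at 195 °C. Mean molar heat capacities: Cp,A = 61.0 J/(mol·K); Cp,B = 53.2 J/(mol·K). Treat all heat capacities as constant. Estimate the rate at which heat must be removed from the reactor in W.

Q_out = 1060 W

Extent of reaction ξ = 0.379 × 496 = 187.98 mol/h
Reaction term: ξ·ΔH°_rxn = 187.98 × -46.7 = -8778.9 kJ/h
Sensible, feed 23.2→25 °C: 54.461 kJ/h
Outlet flows (mol/h): A 308.02, B 187.98
Sensible, products 25→195 °C: 4894.3 kJ/h
Q = ΔH = -3830.1 kJ/h = -1.0639 kW
Heat removed = 1063.9 W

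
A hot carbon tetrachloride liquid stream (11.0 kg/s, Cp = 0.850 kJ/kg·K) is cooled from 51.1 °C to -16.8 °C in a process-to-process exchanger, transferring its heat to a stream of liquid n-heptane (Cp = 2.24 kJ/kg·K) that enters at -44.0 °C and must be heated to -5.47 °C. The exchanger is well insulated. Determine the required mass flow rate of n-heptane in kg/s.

Heat released by hot stream: Q = 11.0 × 0.850 × (51.1 − -16.8) = 634.87 kJ/s
Energy balance on cold side (adiabatic exchanger): Q = ṁ_c·Cp_c·(T_c,out − T_c,in)
ṁ_c = 634.87 / [2.24 × (-5.47 − -44.0)] = 7.3559 kg/s

ṁ_c = 7.36 kg/s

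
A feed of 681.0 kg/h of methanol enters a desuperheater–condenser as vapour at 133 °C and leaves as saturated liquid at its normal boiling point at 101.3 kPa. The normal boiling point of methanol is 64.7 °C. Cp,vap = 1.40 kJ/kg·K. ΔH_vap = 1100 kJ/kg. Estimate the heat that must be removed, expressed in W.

vapour 133→64.7 °C: -95.62 kJ/kg
condensation at 64.7 °C: -1100 kJ/kg
Δh = -95.62 + -1100 = -1195.6 kJ/kg
Q = ṁ·Δh = 681.0 kg/h × -1195.6 kJ/kg = -814220 kJ/h
|Q| = 226.17 kW = 226170 W

Q_c = 226000 W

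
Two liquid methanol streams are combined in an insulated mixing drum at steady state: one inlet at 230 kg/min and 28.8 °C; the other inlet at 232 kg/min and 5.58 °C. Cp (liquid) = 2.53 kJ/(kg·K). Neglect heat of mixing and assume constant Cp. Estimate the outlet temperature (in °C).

Energy balance with Q = 0: Σ ṁᵢCp,ᵢ(T_out − Tᵢ) = 0
Σ ṁᵢCp,ᵢTᵢ = 230×2.53×28.8 + 232×2.53×5.58 = 20034
Σ ṁᵢCp,ᵢ = 230×2.53 + 232×2.53 = 1168.9
T_out = 20034 / 1168.9 = 17.14 °C

T_out = 17.1 °C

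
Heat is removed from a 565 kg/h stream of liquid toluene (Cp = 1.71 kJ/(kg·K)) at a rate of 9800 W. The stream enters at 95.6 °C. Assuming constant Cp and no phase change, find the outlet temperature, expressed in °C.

Q = 9800 W = 35280 kJ/h
ΔT = Q/(ṁ·Cp) = 35280/(565×1.71) = 36.516 K
T_out = 95.6 − 36.516 = 59.084 °C

T_out = 59.1 °C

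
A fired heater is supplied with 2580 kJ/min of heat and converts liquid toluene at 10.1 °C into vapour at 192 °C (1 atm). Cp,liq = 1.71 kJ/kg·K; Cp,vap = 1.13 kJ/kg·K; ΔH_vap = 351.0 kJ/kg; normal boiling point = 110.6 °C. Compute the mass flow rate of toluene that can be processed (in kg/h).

ṁ = 252 kg/h

Δh = 1.71×(110.6−10.1) + 351.0 + 1.13×(192−110.6) = 614.84 kJ/kg
Q = 2580 kJ/min = 43 kJ/s = 154800 kJ/h
ṁ = Q/Δh = 154800 / 614.84 = 251.77 kg/h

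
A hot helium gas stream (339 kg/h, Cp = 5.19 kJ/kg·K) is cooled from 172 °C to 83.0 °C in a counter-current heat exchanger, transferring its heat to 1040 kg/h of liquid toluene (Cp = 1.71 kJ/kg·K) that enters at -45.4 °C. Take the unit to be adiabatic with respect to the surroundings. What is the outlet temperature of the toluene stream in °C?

Heat released by hot stream: Q = 339 × 5.19 × (172 − 83.0) = 156590 kJ/h
Energy balance on cold side (adiabatic exchanger): Q = ṁ_c·Cp_c·(T_c,out − T_c,in)
T_c,out = -45.4 + 156590/(1040 × 1.71) = 42.65 °C

T_c,out = 42.6 °C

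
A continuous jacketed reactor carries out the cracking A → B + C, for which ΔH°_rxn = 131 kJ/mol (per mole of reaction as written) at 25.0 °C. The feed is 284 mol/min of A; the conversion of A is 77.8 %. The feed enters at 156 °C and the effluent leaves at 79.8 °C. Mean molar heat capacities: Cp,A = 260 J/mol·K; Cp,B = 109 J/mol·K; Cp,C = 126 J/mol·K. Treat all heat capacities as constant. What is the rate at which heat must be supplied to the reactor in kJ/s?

Q_in = 384 kJ/s

Extent of reaction ξ = 0.778 × 284 = 220.95 mol/min
Reaction term: ξ·ΔH°_rxn = 220.95 × 131 = 28945 kJ/min
Sensible, feed 156→25 °C: -9673 kJ/min
Outlet flows (mol/min): A 63.048, B 220.95, C 220.95
Sensible, products 25→79.8 °C: 3743.7 kJ/min
Q = ΔH = 23015 kJ/min = 383.59 kW
Heat supplied = 383.59 kJ/s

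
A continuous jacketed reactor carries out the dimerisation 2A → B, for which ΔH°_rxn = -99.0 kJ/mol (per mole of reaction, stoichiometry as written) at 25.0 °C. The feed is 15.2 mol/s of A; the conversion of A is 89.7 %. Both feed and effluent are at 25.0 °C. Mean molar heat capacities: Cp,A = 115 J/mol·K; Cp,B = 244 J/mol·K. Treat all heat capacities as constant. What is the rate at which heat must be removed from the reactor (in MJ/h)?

Extent of reaction ξ = 0.897 × 15.2 / 2 = 6.8172 mol/s
Reaction term: ξ·ΔH°_rxn = 6.8172 × -99.0 = -674.9 kJ/s
Q = ΔH = -674.9 kJ/s = -674.9 kW
Heat removed = 2429.7 MJ/h

Q_out = 2430 MJ/h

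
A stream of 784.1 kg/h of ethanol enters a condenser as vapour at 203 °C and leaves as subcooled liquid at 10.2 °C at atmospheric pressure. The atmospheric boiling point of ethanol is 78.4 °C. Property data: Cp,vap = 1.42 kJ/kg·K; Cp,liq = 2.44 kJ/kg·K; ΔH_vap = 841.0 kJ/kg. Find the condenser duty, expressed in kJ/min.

vapour 203→78.4 °C: -176.93 kJ/kg
condensation at 78.4 °C: -841 kJ/kg
liquid 78.4→10.2 °C: -166.41 kJ/kg
Δh = -176.93 + -841 + -166.41 = -1184.3 kJ/kg
Q = ṁ·Δh = 784.1 kg/h × -1184.3 kJ/kg = -928640 kJ/h
|Q| = 257.96 kW = 15477 kJ/min

Q_c = 15500 kJ/min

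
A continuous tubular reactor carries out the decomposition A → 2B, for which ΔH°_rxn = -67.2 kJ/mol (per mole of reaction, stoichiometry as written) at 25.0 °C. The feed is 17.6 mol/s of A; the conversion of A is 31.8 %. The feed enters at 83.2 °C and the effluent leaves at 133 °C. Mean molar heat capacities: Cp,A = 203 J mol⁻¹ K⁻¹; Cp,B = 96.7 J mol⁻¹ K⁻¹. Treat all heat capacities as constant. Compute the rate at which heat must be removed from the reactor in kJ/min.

Q_out = 12200 kJ/min

Extent of reaction ξ = 0.318 × 17.6 = 5.5968 mol/s
Reaction term: ξ·ΔH°_rxn = 5.5968 × -67.2 = -376.1 kJ/s
Sensible, feed 83.2→25 °C: -207.94 kJ/s
Outlet flows (mol/s): A 12.003, B 11.194
Sensible, products 25→133 °C: 380.06 kJ/s
Q = ΔH = -203.98 kJ/s = -203.98 kW
Heat removed = 12239 kJ/min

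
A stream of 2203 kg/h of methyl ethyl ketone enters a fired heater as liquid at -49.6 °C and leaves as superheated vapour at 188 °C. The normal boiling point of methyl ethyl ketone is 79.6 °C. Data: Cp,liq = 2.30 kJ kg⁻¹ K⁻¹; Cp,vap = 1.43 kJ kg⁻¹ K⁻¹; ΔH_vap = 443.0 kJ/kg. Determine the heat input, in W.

liquid -49.6→79.6 °C: 297.16 kJ/kg
vaporisation at 79.6 °C: 443 kJ/kg
vapour 79.6→188 °C: 155.01 kJ/kg
Δh = 297.16 + 443 + 155.01 = 895.17 kJ/kg
Q = ṁ·Δh = 2203 kg/h × 895.17 kJ/kg = 1.9721e+06 kJ/h
|Q| = 547.8 kW = 547800 W

Q = 548000 W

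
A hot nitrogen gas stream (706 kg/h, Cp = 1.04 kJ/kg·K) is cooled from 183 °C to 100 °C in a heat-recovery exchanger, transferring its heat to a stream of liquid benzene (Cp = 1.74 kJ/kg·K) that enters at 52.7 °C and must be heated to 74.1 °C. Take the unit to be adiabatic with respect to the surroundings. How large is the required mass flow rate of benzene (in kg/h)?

ṁ_c = 1640 kg/h

Heat released by hot stream: Q = 706 × 1.04 × (183 − 100) = 60942 kJ/h
Energy balance on cold side (adiabatic exchanger): Q = ṁ_c·Cp_c·(T_c,out − T_c,in)
ṁ_c = 60942 / [1.74 × (74.1 − 52.7)] = 1636.6 kg/h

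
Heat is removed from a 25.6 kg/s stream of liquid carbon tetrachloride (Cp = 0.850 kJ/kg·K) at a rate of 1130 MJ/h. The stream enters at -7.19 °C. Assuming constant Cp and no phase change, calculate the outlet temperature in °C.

Q = 1130 MJ/h = 313.89 kJ/s
ΔT = Q/(ṁ·Cp) = 313.89/(25.6×0.850) = 14.425 K
T_out = -7.19 − 14.425 = -21.615 °C

T_out = -21.6 °C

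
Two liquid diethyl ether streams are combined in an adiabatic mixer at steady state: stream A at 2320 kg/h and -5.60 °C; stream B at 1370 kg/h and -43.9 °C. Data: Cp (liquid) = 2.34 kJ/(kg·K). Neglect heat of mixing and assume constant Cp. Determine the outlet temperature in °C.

T_out = -19.8 °C

Adiabatic, steady state ⇒ Σ ṁᵢCp,ᵢ(T_out − Tᵢ) = 0
T_out = Σ ṁᵢCp,ᵢTᵢ / Σ ṁᵢCp,ᵢ
      = -171140 / 8634.6 = -19.82 °C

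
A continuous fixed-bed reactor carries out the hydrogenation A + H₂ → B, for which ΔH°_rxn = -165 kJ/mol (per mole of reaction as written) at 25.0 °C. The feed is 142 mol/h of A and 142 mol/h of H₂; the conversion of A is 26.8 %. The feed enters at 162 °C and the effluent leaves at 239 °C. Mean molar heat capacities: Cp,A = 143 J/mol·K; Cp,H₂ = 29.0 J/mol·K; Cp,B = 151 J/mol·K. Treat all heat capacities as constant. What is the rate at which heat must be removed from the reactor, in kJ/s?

Extent of reaction ξ = 0.268 × 142 = 38.056 mol/h
Reaction term: ξ·ΔH°_rxn = 38.056 × -165 = -6279.2 kJ/h
Sensible, feed 162→25 °C: -3346.1 kJ/h
Outlet flows (mol/h): A 103.94, H₂ 103.94, B 38.056
Sensible, products 25→239 °C: 5055.7 kJ/h
Q = ΔH = -4569.6 kJ/h = -1.2693 kW
Heat removed = 1.2693 kJ/s

Q_out = 1.27 kJ/s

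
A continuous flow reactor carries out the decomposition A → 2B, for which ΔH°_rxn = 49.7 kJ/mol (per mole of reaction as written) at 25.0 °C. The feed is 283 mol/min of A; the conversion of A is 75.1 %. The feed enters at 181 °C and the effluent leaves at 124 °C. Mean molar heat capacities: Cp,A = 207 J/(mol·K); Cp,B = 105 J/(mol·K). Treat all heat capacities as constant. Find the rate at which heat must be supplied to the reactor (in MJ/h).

Extent of reaction ξ = 0.751 × 283 = 212.53 mol/min
Reaction term: ξ·ΔH°_rxn = 212.53 × 49.7 = 10563 kJ/min
Sensible, feed 181→25 °C: -9138.6 kJ/min
Outlet flows (mol/min): A 70.467, B 425.07
Sensible, products 25→124 °C: 5862.6 kJ/min
Q = ΔH = 7286.9 kJ/min = 121.45 kW
Heat supplied = 437.21 MJ/h

Q_in = 437 MJ/h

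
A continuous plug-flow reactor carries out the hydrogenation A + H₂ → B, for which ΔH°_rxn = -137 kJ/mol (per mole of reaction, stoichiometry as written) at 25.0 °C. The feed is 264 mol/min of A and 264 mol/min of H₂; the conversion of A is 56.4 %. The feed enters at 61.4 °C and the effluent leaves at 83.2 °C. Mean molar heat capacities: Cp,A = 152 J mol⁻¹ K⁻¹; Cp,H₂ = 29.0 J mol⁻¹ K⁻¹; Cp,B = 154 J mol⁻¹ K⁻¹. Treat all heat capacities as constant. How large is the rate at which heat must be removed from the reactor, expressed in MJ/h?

Q_out = 1180 MJ/h

Extent of reaction ξ = 0.564 × 264 = 148.9 mol/min
Reaction term: ξ·ΔH°_rxn = 148.9 × -137 = -20399 kJ/min
Sensible, feed 61.4→25 °C: -1739.3 kJ/min
Outlet flows (mol/min): A 115.1, H₂ 115.1, B 148.9
Sensible, products 25→83.2 °C: 2547.1 kJ/min
Q = ΔH = -19591 kJ/min = -326.52 kW
Heat removed = 1175.5 MJ/h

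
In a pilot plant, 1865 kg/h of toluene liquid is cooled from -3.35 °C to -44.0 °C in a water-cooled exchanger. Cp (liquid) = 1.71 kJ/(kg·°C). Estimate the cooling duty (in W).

Q_c = 36000 W

Q = ṁ·Cp·ΔT = 1865 × 1.71 × (-44.0 − -3.35) = -129640 kJ/h
Converting: 129640 / 3600 s = 36.011 kW
Cooling duty = 36011 W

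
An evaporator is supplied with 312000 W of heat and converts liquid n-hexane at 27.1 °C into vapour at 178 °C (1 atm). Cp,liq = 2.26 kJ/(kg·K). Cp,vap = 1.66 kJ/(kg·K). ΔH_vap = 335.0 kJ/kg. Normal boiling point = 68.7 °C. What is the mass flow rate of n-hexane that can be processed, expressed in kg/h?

ṁ = 1840 kg/h

Δh = 2.26×(68.7−27.1) + 335.0 + 1.66×(178−68.7) = 610.45 kJ/kg
Q = 312000 W = 312 kJ/s = 1.1232e+06 kJ/h
ṁ = Q/Δh = 1.1232e+06 / 610.45 = 1839.9 kg/h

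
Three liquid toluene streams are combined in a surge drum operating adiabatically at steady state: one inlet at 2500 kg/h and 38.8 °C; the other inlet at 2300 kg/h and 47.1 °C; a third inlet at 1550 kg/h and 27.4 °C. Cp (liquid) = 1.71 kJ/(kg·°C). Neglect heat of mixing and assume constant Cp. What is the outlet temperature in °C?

Adiabatic, steady state ⇒ Σ ṁᵢCp,ᵢ(T_out − Tᵢ) = 0
T_out = Σ ṁᵢCp,ᵢTᵢ / Σ ṁᵢCp,ᵢ
      = 423740 / 10858 = 39.024 °C

T_out = 39.0 °C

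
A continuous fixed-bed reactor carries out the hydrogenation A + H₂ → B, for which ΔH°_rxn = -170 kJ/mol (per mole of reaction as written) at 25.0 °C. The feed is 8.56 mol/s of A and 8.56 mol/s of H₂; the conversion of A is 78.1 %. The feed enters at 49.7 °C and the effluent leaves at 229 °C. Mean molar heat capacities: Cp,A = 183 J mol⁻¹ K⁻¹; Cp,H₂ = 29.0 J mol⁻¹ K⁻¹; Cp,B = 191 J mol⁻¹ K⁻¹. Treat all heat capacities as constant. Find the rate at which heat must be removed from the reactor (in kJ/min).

Extent of reaction ξ = 0.781 × 8.56 = 6.6854 mol/s
Reaction term: ξ·ΔH°_rxn = 6.6854 × -170 = -1136.5 kJ/s
Sensible, feed 49.7→25 °C: -44.824 kJ/s
Outlet flows (mol/s): A 1.8746, H₂ 1.8746, B 6.6854
Sensible, products 25→229 °C: 341.56 kJ/s
Q = ΔH = -839.77 kJ/s = -839.77 kW
Heat removed = 50386 kJ/min

Q_out = 50400 kJ/min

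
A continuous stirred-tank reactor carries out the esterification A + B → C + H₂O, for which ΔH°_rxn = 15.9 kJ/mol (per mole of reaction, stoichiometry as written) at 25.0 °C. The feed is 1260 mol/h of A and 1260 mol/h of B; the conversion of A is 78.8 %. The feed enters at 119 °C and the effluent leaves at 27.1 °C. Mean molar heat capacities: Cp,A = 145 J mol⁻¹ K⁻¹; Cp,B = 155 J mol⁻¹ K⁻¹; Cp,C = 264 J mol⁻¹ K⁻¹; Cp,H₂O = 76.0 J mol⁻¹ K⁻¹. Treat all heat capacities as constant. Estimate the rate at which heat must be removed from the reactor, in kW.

Extent of reaction ξ = 0.788 × 1260 = 992.88 mol/h
Reaction term: ξ·ΔH°_rxn = 992.88 × 15.9 = 15787 kJ/h
Sensible, feed 119→25 °C: -35532 kJ/h
Outlet flows (mol/h): A 267.12, B 267.12, C 992.88, H₂O 992.88
Sensible, products 25→27.1 °C: 877.2 kJ/h
Q = ΔH = -18868 kJ/h = -5.2411 kW
Heat removed = 5.2411 kW

Q_out = 5.24 kW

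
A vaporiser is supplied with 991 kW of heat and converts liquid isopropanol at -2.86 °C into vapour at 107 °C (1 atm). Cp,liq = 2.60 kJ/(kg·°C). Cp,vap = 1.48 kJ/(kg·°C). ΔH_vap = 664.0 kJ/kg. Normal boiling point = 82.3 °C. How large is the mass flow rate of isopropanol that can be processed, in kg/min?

Δh = 2.60×(82.3−-2.86) + 664.0 + 1.48×(107−82.3) = 921.97 kJ/kg
Q = 991 kW = 991 kJ/s = 59460 kJ/min
ṁ = Q/Δh = 59460 / 921.97 = 64.492 kg/min

ṁ = 64.5 kg/min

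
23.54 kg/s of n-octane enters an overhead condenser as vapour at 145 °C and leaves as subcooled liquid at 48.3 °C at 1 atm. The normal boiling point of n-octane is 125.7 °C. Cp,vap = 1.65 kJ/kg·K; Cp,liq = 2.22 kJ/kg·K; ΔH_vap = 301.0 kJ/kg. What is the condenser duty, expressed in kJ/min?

vapour 145→125.7 °C: -31.845 kJ/kg
condensation at 125.7 °C: -301 kJ/kg
liquid 125.7→48.3 °C: -171.83 kJ/kg
Δh = -31.845 + -301 + -171.83 = -504.67 kJ/kg
Q = ṁ·Δh = 23.54 kg/s × -504.67 kJ/kg = -11880 kJ/s
|Q| = 11880 kW = 712800 kJ/min

Q_c = 713000 kJ/min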